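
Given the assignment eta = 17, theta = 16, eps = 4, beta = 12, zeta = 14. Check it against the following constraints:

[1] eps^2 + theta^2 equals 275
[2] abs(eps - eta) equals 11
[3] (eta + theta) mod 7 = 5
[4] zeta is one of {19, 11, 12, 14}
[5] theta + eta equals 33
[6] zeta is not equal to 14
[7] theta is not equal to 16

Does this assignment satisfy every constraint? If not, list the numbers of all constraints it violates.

Violated: 1, 2, 6, and 7.

[1] eps^2 + theta^2 = 4^2 + 16^2 = 16 + 256 = 272, not 275 — fails.
[2] abs(4 - 17) = 13, not 11 — fails.
[3] eta + theta = 33; 33 mod 7 = 5 — holds.
[4] zeta = 14 is in {19, 11, 12, 14} — holds.
[5] theta + eta = 16 + 17 = 33 — holds.
[6] zeta = 14, but 14 is required to differ — fails.
[7] theta = 16, but 16 is required to differ — fails.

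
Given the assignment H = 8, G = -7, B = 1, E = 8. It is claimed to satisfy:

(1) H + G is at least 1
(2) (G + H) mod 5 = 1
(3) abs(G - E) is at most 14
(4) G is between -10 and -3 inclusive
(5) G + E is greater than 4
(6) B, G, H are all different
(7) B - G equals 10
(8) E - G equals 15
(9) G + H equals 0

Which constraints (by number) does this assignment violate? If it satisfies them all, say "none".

Constraints 3, 5, 7, 9 do not hold.

(1) H + G = 8 + (-7) = 1; 1 ≥ 1  true
(2) G + H = 1; 1 mod 5 = 1  true
(3) abs(-7 - 8) = 15; 15 > 14, exceeds bound 14  false
(4) G = -7 lies in [-10, -3]  true
(5) G + E = -7 + 8 = 1; 1 ≤ 4, bound 4 not met  false
(6) values 1, -7, 8 are pairwise distinct  true
(7) B - G = 1 - (-7) = 8, not 10  false
(8) E - G = 8 - (-7) = 15  true
(9) G + H = -7 + 8 = 1, not 0  false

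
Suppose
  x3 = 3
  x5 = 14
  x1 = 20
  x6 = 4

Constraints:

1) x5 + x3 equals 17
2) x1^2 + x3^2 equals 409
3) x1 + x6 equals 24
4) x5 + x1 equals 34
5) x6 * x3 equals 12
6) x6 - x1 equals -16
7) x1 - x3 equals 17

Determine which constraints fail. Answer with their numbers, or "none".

All constraints are satisfied.

1) x5 + x3 = 14 + 3 = 17  ✓
2) x1^2 + x3^2 = 20^2 + 3^2 = 400 + 9 = 409  ✓
3) x1 + x6 = 20 + 4 = 24  ✓
4) x5 + x1 = 14 + 20 = 34  ✓
5) x6 * x3 = 4 * 3 = 12  ✓
6) x6 - x1 = 4 - 20 = -16  ✓
7) x1 - x3 = 20 - 3 = 17  ✓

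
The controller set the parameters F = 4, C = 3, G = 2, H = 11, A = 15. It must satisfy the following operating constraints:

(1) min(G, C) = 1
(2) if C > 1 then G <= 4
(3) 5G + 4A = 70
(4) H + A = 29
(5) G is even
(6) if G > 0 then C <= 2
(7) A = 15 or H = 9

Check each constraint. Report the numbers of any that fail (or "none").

(1) min(2, 3) = 2, not 1  fails
(2) C = 3 > 1, so we need G ≤ 4; G = 2 ≤ 4  holds
(3) 5G + 4A = 5(2) + 4(15) = 70  holds
(4) H + A = 11 + 15 = 26, not 29  fails
(5) G = 2 is even  holds
(6) G = 2 > 0, so we need C ≤ 2; but C = 3 > 2  fails
(7) A = 15 = 15 (first disjunct)  holds

Constraints 1, 4, 6 are violated.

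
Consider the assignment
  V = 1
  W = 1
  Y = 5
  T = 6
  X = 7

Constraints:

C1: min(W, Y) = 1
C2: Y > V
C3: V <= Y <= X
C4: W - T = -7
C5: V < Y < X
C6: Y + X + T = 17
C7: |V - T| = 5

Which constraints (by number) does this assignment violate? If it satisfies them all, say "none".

The assignment fails constraints 4 and 6.

C1: min(1, 5) = 1 — OK.
C2: Y = 5, V = 1; 5 > 1 — OK.
C3: values 1 <= 5 <= 7 — OK.
C4: W - T = 1 - 6 = -5, not -7 — violated.
C5: values 1 < 5 < 7 — OK.
C6: Y + X + T = 5 + 7 + 6 = 18, not 17 — violated.
C7: |1 - 6| = 5 — OK.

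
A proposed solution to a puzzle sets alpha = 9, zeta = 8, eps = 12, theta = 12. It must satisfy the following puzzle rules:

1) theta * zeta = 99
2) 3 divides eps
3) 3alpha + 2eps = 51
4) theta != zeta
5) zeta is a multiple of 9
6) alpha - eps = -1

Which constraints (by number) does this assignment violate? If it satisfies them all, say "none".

Violated: 1, 5, and 6.

1) theta * zeta = 12 * 8 = 96, not 99  false
2) 12 / 3 = 4, so 3 divides 12  true
3) 3alpha + 2eps = 3(9) + 2(12) = 51  true
4) theta = 12, zeta = 8; distinct  true
5) 8 = 9*0 + 8, so 9 does not divide 8  false
6) alpha - eps = 9 - 12 = -3, not -1  false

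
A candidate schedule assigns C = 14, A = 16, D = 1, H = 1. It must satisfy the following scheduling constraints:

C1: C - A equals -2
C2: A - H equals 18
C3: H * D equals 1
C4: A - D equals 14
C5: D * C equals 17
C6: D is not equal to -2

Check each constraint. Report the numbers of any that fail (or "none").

C1: C - A = 14 - 16 = -2 — satisfied.
C2: A - H = 16 - 1 = 15, not 18 — violated.
C3: H * D = 1 * 1 = 1 — satisfied.
C4: A - D = 16 - 1 = 15, not 14 — violated.
C5: D * C = 1 * 14 = 14, not 17 — violated.
C6: D = 1, and 1 ≠ -2 — satisfied.

Constraints 2, 4, and 5 do not hold.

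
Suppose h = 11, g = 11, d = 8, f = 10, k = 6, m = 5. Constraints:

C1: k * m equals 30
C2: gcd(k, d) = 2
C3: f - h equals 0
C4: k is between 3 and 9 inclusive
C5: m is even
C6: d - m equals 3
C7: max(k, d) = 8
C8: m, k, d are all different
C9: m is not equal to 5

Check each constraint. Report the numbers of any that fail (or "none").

Violated: 3, 5, 9.

C1: k * m = 6 * 5 = 30  OK
C2: gcd(6, 8) = 2  OK
C3: f - h = 10 - 11 = -1, not 0  FAIL
C4: k = 6 lies in [3, 9]  OK
C5: m = 5 is odd  FAIL
C6: d - m = 8 - 5 = 3  OK
C7: max(6, 8) = 8  OK
C8: values 5, 6, 8 are pairwise distinct  OK
C9: m = 5, but 5 is required to differ  FAIL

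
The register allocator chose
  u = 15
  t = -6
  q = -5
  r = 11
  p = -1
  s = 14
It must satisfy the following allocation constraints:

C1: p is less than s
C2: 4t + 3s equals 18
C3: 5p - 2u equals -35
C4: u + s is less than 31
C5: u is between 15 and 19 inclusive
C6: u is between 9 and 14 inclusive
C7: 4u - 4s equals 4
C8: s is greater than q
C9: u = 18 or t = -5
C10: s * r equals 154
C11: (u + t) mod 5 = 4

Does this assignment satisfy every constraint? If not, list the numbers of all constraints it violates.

C1: p = -1, s = 14; -1 < 14 — holds.
C2: 4t + 3s = 4(-6) + 3(14) = 18 — holds.
C3: 5p - 2u = 5(-1) - 2(15) = -35 — holds.
C4: u + s = 15 + 14 = 29; 29 < 31 — holds.
C5: u = 15 lies in [15, 19] — holds.
C6: u = 15 is outside [9, 14] — fails.
C7: 4u - 4s = 4(15) - 4(14) = 4 — holds.
C8: s = 14, q = -5; 14 > -5 — holds.
C9: u = 15 ≠ 18 and t = -6 ≠ -5; both disjuncts false — fails.
C10: s * r = 14 * 11 = 154 — holds.
C11: u + t = 9; 9 mod 5 = 4 — holds.

No — constraints 6, 9 are not satisfied.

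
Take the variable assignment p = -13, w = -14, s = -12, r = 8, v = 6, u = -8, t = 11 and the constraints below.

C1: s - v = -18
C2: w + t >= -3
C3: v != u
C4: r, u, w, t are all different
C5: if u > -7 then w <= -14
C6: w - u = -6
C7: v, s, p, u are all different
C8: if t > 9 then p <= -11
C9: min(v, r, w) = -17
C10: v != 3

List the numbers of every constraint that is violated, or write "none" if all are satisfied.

Constraint 9 is violated.

C1: s - v = -12 - 6 = -18 — OK.
C2: w + t = -14 + 11 = -3; -3 ≥ -3 — OK.
C3: v = 6, u = -8; distinct — OK.
C4: values 8, -8, -14, 11 are pairwise distinct — OK.
C5: u = -8, not > -7; antecedent false, conditional vacuously true — OK.
C6: w - u = -14 - (-8) = -6 — OK.
C7: values 6, -12, -13, -8 are pairwise distinct — OK.
C8: t = 11 > 9, so we need p ≤ -11; p = -13 ≤ -11 — OK.
C9: min(6, 8, -14) = -14, not -17 — violated.
C10: v = 6, and 6 ≠ 3 — OK.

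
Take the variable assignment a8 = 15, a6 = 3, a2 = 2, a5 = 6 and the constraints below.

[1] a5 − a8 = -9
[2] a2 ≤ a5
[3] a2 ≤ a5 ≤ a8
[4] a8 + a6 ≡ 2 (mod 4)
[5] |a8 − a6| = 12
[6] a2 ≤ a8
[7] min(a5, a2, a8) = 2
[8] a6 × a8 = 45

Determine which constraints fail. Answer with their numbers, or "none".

None — every constraint holds.

[1] a5 − a8 = 6 − 15 = -9 — holds.
[2] a2 = 2, a5 = 6; 2 ≤ 6 — holds.
[3] values 2 ≤ 6 ≤ 15 — holds.
[4] a8 + a6 = 18; 18 mod 4 = 2 — holds.
[5] |15 − 3| = 12 — holds.
[6] a2 = 2, a8 = 15; 2 ≤ 15 — holds.
[7] min(6, 2, 15) = 2 — holds.
[8] a6 × a8 = 3 × 15 = 45 — holds.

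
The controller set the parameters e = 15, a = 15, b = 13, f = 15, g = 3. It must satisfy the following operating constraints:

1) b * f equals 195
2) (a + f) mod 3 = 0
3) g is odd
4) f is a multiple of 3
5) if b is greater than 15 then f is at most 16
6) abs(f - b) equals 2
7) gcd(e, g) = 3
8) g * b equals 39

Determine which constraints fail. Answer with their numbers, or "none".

None — every constraint holds.

1) b * f = 13 * 15 = 195  true
2) a + f = 30; 30 mod 3 = 0  true
3) g = 3 is odd  true
4) 15 / 3 = 5, so 3 divides 15  true
5) b = 13, not > 15; antecedent false, conditional vacuously true  true
6) abs(15 - 13) = 2  true
7) gcd(15, 3) = 3  true
8) g * b = 3 * 13 = 39  true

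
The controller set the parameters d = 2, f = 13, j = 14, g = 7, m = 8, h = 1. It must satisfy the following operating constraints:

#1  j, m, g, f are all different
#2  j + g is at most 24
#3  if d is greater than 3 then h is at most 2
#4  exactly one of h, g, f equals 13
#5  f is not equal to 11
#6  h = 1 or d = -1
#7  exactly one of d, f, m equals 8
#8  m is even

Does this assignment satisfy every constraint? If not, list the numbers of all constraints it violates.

All constraints are satisfied.

#1 values 14, 8, 7, 13 are pairwise distinct — holds.
#2 j + g = 14 + 7 = 21; 21 ≤ 24 — holds.
#3 d = 2, not > 3; antecedent false, conditional vacuously true — holds.
#4 h=1, g=7, f=13; 1 of them equals 13 — holds.
#5 f = 13, and 13 ≠ 11 — holds.
#6 h = 1 = 1 (first disjunct) — holds.
#7 d=2, f=13, m=8; 1 of them equals 8 — holds.
#8 m = 8 is even — holds.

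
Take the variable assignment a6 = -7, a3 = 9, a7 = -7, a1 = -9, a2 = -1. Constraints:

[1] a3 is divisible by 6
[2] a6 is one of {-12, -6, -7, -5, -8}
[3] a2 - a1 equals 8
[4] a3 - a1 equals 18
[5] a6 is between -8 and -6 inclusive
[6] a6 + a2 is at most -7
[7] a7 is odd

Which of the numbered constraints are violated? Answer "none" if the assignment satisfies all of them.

[1] 9 = 6*1 + 3, so 6 does not divide 9  FAIL
[2] a6 = -7 is in {-12, -6, -7, -5, -8}  OK
[3] a2 - a1 = -1 - (-9) = 8  OK
[4] a3 - a1 = 9 - (-9) = 18  OK
[5] a6 = -7 lies in [-8, -6]  OK
[6] a6 + a2 = -7 + (-1) = -8; -8 ≤ -7  OK
[7] a7 = -7 is odd  OK

Constraint 1 is violated.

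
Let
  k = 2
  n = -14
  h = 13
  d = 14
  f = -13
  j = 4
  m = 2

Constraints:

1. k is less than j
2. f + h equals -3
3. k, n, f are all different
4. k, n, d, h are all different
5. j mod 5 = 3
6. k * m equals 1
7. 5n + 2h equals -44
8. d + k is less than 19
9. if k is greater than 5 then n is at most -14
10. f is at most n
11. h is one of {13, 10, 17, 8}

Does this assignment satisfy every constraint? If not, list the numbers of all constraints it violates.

1. k = 2, j = 4; 2 < 4 — satisfied.
2. f + h = -13 + 13 = 0, not -3 — violated.
3. values 2, -14, -13 are pairwise distinct — satisfied.
4. values 2, -14, 14, 13 are pairwise distinct — satisfied.
5. 4 mod 5 = 4, not 3 — violated.
6. k * m = 2 * 2 = 4, not 1 — violated.
7. 5n + 2h = 5(-14) + 2(13) = -44 — satisfied.
8. d + k = 14 + 2 = 16; 16 < 19 — satisfied.
9. k = 2, not > 5; antecedent false, conditional vacuously true — satisfied.
10. f = -13, n = -14; -13 > -14 (want ≤) — violated.
11. h = 13 is in {13, 10, 17, 8} — satisfied.

No — constraints 2, 5, 6, and 10 are not satisfied.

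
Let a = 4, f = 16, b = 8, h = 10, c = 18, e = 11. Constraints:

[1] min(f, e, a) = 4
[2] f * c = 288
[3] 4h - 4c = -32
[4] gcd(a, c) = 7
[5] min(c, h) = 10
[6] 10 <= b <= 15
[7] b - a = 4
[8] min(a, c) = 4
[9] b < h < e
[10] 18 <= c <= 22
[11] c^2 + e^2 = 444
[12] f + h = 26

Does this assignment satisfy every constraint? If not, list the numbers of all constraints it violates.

Constraints 4, 6, and 11 do not hold.

[1] min(16, 11, 4) = 4 — holds.
[2] f * c = 16 * 18 = 288 — holds.
[3] 4h - 4c = 4(10) - 4(18) = -32 — holds.
[4] gcd(4, 18) = 2, not 7 — does not hold.
[5] min(18, 10) = 10 — holds.
[6] b = 8 is outside [10, 15] — does not hold.
[7] b - a = 8 - 4 = 4 — holds.
[8] min(4, 18) = 4 — holds.
[9] values 8 < 10 < 11 — holds.
[10] c = 18 lies in [18, 22] — holds.
[11] c^2 + e^2 = 18^2 + 11^2 = 324 + 121 = 445, not 444 — does not hold.
[12] f + h = 16 + 10 = 26 — holds.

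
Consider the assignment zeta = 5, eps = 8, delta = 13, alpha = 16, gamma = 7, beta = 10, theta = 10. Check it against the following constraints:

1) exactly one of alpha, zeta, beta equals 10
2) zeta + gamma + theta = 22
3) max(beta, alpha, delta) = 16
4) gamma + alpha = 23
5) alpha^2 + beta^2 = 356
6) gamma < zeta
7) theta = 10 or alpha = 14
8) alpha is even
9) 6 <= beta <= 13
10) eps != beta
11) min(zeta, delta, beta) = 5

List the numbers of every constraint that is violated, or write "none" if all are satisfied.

1) alpha=16, zeta=5, beta=10; 1 of them equals 10  ✔
2) zeta + gamma + theta = 5 + 7 + 10 = 22  ✔
3) max(10, 16, 13) = 16  ✔
4) gamma + alpha = 7 + 16 = 23  ✔
5) alpha^2 + beta^2 = 16^2 + 10^2 = 256 + 100 = 356  ✔
6) gamma = 7, zeta = 5; 7 ≥ 5 (want <)  ✘
7) theta = 10 = 10 (first disjunct)  ✔
8) alpha = 16 is even  ✔
9) beta = 10 lies in [6, 13]  ✔
10) eps = 8, beta = 10; distinct  ✔
11) min(5, 13, 10) = 5  ✔

Constraint 6 is violated.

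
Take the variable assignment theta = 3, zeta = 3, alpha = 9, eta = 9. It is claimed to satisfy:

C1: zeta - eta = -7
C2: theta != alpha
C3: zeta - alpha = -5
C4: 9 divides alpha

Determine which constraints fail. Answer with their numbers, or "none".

C1: zeta - eta = 3 - 9 = -6, not -7 — violated.
C2: theta = 3, alpha = 9; distinct — satisfied.
C3: zeta - alpha = 3 - 9 = -6, not -5 — violated.
C4: 9 / 9 = 1, so 9 divides 9 — satisfied.

Constraints 1, 3 do not hold.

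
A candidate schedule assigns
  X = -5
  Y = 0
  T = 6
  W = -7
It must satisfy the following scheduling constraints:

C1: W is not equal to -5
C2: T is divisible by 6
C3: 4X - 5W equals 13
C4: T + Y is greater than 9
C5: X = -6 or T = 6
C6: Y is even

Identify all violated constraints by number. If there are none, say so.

C1: W = -7, and -7 ≠ -5  true
C2: 6 / 6 = 1, so 6 divides 6  true
C3: 4X - 5W = 4(-5) - 5(-7) = 15, not 13  false
C4: T + Y = 6 + 0 = 6; 6 ≤ 9, bound 9 not met  false
C5: X = -5 ≠ -6, but T = 6 = 6 (second disjunct)  true
C6: Y = 0 is even  true

Constraints 3 and 4 are violated.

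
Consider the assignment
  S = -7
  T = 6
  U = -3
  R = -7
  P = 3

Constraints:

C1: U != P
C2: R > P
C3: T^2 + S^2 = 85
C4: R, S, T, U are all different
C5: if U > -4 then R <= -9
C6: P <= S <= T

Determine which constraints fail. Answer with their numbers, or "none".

The assignment fails constraints 2, 4, 5, and 6.

C1: U = -3, P = 3; distinct — satisfied.
C2: R = -7, P = 3; -7 ≤ 3 (want >) — violated.
C3: T^2 + S^2 = 6^2 + (-7)^2 = 36 + 49 = 85 — satisfied.
C4: R = S = -7, not all different — violated.
C5: U = -3 > -4, so we need R ≤ -9; but R = -7 > -9 — violated.
C6: values 3, -7, 6; P = 3 is not <= S = -7 — violated.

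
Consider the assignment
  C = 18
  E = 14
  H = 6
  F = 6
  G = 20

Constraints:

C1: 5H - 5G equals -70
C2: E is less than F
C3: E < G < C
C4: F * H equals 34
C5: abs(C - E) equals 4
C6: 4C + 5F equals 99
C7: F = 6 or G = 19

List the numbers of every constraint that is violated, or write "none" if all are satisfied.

C1: 5H - 5G = 5(6) - 5(20) = -70 — satisfied.
C2: E = 14, F = 6; 14 ≥ 6 (want <) — violated.
C3: values 14, 20, 18; G = 20 is not < C = 18 — violated.
C4: F * H = 6 * 6 = 36, not 34 — violated.
C5: abs(18 - 14) = 4 — satisfied.
C6: 4C + 5F = 4(18) + 5(6) = 102, not 99 — violated.
C7: F = 6 = 6 (first disjunct) — satisfied.

Constraints 2, 3, 4, and 6 are violated.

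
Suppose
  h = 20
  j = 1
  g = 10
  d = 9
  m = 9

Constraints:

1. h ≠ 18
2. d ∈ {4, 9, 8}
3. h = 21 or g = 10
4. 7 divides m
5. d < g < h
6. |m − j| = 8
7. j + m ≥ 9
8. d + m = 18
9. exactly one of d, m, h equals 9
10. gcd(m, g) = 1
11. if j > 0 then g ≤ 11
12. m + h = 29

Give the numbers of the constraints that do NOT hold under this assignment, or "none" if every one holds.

Constraints 4 and 9 do not hold.

1. h = 20, and 20 ≠ 18 — holds.
2. d = 9 is in {4, 9, 8} — holds.
3. h = 20 ≠ 21, but g = 10 = 10 (second disjunct) — holds.
4. 9 = 7×1 + 2, so 7 does not divide 9 — fails.
5. values 9 < 10 < 20 — holds.
6. |9 − 1| = 8 — holds.
7. j + m = 1 + 9 = 10; 10 ≥ 9 — holds.
8. d + m = 9 + 9 = 18 — holds.
9. d=9, m=9, h=20; 2 of them equal 9, not exactly one — fails.
10. gcd(9, 10) = 1 — holds.
11. j = 1 > 0, so we need g ≤ 11; g = 10 ≤ 11 — holds.
12. m + h = 9 + 20 = 29 — holds.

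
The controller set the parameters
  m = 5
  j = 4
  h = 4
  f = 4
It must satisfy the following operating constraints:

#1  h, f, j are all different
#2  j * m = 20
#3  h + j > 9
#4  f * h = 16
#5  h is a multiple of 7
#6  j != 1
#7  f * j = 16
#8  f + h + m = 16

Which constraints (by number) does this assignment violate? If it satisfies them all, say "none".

#1 h = f = 4, not all different — violated.
#2 j * m = 4 * 5 = 20 — OK.
#3 h + j = 4 + 4 = 8; 8 ≤ 9, bound 9 not met — violated.
#4 f * h = 4 * 4 = 16 — OK.
#5 4 = 7*0 + 4, so 7 does not divide 4 — violated.
#6 j = 4, and 4 ≠ 1 — OK.
#7 f * j = 4 * 4 = 16 — OK.
#8 f + h + m = 4 + 4 + 5 = 13, not 16 — violated.

No — constraints 1, 3, 5, and 8 are not satisfied.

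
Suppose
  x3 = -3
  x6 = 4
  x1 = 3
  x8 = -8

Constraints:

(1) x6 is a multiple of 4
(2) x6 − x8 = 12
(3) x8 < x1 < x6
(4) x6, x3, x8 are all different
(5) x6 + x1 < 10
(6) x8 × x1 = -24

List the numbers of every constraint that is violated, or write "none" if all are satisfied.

(1) 4 / 4 = 1, so 4 divides 4  OK
(2) x6 − x8 = 4 − (-8) = 12  OK
(3) values -8 < 3 < 4  OK
(4) values 4, -3, -8 are pairwise distinct  OK
(5) x6 + x1 = 4 + 3 = 7; 7 < 10  OK
(6) x8 × x1 = -8 × 3 = -24  OK

All constraints are satisfied.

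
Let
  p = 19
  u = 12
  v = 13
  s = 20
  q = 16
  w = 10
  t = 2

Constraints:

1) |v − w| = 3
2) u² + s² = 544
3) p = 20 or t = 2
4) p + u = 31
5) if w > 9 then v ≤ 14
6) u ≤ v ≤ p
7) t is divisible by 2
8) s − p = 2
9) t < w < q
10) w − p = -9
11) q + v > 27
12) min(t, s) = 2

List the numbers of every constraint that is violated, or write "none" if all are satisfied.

The assignment fails constraint 8.

1) |13 − 10| = 3  ✔
2) u² + s² = 12² + 20² = 144 + 400 = 544  ✔
3) p = 19 ≠ 20, but t = 2 = 2 (second disjunct)  ✔
4) p + u = 19 + 12 = 31  ✔
5) w = 10 > 9, so we need v ≤ 14; v = 13 ≤ 14  ✔
6) values 12 ≤ 13 ≤ 19  ✔
7) 2 / 2 = 1, so 2 divides 2  ✔
8) s − p = 20 − 19 = 1, not 2  ✘
9) values 2 < 10 < 16  ✔
10) w − p = 10 − 19 = -9  ✔
11) q + v = 16 + 13 = 29; 29 > 27  ✔
12) min(2, 20) = 2  ✔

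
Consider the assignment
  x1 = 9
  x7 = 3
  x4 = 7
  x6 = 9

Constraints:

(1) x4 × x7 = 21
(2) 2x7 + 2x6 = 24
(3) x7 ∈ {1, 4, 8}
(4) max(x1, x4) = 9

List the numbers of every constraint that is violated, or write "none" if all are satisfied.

(1) x4 × x7 = 7 × 3 = 21 — holds.
(2) 2x7 + 2x6 = 2(3) + 2(9) = 24 — holds.
(3) x7 = 3 is not in {1, 4, 8} — fails.
(4) max(9, 7) = 9 — holds.

Constraint 3 is violated.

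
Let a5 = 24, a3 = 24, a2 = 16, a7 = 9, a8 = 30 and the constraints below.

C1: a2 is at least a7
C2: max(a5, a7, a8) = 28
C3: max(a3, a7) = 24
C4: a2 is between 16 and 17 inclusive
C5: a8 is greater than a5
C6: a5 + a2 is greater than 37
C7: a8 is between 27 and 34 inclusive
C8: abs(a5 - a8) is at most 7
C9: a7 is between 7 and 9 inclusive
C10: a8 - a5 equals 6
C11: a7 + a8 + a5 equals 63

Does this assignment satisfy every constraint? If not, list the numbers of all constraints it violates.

Constraint 2 does not hold.

C1: a2 = 16, a7 = 9; 16 ≥ 9 — holds.
C2: max(24, 9, 30) = 30, not 28 — fails.
C3: max(24, 9) = 24 — holds.
C4: a2 = 16 lies in [16, 17] — holds.
C5: a8 = 30, a5 = 24; 30 > 24 — holds.
C6: a5 + a2 = 24 + 16 = 40; 40 > 37 — holds.
C7: a8 = 30 lies in [27, 34] — holds.
C8: abs(24 - 30) = 6; 6 ≤ 7 — holds.
C9: a7 = 9 lies in [7, 9] — holds.
C10: a8 - a5 = 30 - 24 = 6 — holds.
C11: a7 + a8 + a5 = 9 + 30 + 24 = 63 — holds.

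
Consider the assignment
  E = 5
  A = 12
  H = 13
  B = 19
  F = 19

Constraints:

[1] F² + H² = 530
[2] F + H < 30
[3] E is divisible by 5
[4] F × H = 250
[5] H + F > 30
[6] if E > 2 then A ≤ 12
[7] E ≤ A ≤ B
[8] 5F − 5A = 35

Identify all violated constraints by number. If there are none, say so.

No — constraints 2, 4 are not satisfied.

[1] F² + H² = 19² + 13² = 361 + 169 = 530  yes
[2] F + H = 19 + 13 = 32; 32 ≥ 30, bound 30 not met  no
[3] 5 / 5 = 1, so 5 divides 5  yes
[4] F × H = 19 × 13 = 247, not 250  no
[5] H + F = 13 + 19 = 32; 32 > 30  yes
[6] E = 5 > 2, so we need A ≤ 12; A = 12 ≤ 12  yes
[7] values 5 ≤ 12 ≤ 19  yes
[8] 5F − 5A = 5(19) − 5(12) = 35  yes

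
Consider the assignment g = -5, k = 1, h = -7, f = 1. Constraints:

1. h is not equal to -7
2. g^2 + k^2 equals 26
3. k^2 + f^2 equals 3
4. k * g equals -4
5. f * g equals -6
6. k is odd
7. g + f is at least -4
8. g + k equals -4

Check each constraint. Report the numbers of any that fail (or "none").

1. h = -7, but -7 is required to differ  fails
2. g^2 + k^2 = (-5)^2 + 1^2 = 25 + 1 = 26  holds
3. k^2 + f^2 = 1^2 + 1^2 = 1 + 1 = 2, not 3  fails
4. k * g = 1 * (-5) = -5, not -4  fails
5. f * g = 1 * (-5) = -5, not -6  fails
6. k = 1 is odd  holds
7. g + f = -5 + 1 = -4; -4 ≥ -4  holds
8. g + k = -5 + 1 = -4  holds

Constraints 1, 3, 4, 5 are violated.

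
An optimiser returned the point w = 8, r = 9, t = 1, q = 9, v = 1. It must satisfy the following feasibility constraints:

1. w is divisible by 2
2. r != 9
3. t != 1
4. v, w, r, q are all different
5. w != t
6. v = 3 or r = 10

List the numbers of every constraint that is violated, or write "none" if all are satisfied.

Constraints 2, 3, 4, and 6 are violated.

1. 8 / 2 = 4, so 2 divides 8 — holds.
2. r = 9, but 9 is required to differ — fails.
3. t = 1, but 1 is required to differ — fails.
4. r = q = 9, not all different — fails.
5. w = 8, t = 1; distinct — holds.
6. v = 1 ≠ 3 and r = 9 ≠ 10; both disjuncts false — fails.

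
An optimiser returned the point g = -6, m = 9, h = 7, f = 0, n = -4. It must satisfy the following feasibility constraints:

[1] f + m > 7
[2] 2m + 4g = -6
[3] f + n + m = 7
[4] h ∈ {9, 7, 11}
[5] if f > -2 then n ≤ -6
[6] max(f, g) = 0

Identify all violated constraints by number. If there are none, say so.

Violated: 3 and 5.

[1] f + m = 0 + 9 = 9; 9 > 7 — holds.
[2] 2m + 4g = 2(9) + 4(-6) = -6 — holds.
[3] f + n + m = 0 + (-4) + 9 = 5, not 7 — fails.
[4] h = 7 is in {9, 7, 11} — holds.
[5] f = 0 > -2, so we need n ≤ -6; but n = -4 > -6 — fails.
[6] max(0, -6) = 0 — holds.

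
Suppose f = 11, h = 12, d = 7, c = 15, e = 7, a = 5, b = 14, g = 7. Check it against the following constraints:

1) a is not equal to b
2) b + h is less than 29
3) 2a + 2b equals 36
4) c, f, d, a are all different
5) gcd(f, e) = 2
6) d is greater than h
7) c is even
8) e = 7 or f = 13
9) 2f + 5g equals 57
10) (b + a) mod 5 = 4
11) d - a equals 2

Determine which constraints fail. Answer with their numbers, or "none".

1) a = 5, b = 14; distinct  ✓
2) b + h = 14 + 12 = 26; 26 < 29  ✓
3) 2a + 2b = 2(5) + 2(14) = 38, not 36  ✗
4) values 15, 11, 7, 5 are pairwise distinct  ✓
5) gcd(11, 7) = 1, not 2  ✗
6) d = 7, h = 12; 7 ≤ 12 (want >)  ✗
7) c = 15 is odd  ✗
8) e = 7 = 7 (first disjunct)  ✓
9) 2f + 5g = 2(11) + 5(7) = 57  ✓
10) b + a = 19; 19 mod 5 = 4  ✓
11) d - a = 7 - 5 = 2  ✓

Constraints 3, 5, 6, 7 are violated.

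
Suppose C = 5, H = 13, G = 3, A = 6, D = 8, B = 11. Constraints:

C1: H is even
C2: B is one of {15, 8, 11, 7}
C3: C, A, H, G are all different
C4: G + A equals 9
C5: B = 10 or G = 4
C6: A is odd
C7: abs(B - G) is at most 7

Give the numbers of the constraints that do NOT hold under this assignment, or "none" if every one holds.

C1: H = 13 is odd — violated.
C2: B = 11 is in {15, 8, 11, 7} — OK.
C3: values 5, 6, 13, 3 are pairwise distinct — OK.
C4: G + A = 3 + 6 = 9 — OK.
C5: B = 11 ≠ 10 and G = 3 ≠ 4; both disjuncts false — violated.
C6: A = 6 is even — violated.
C7: abs(11 - 3) = 8; 8 > 7, exceeds bound 7 — violated.

Violated: 1, 5, 6, and 7.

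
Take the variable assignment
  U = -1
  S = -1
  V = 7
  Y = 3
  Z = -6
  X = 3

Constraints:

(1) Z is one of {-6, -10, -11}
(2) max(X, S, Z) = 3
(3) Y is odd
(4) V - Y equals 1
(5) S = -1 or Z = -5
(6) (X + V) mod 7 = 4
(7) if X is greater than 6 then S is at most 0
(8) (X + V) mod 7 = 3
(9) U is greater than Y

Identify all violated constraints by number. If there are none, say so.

Constraints 4, 6, and 9 are violated.

(1) Z = -6 is in {-6, -10, -11}  ✔
(2) max(3, -1, -6) = 3  ✔
(3) Y = 3 is odd  ✔
(4) V - Y = 7 - 3 = 4, not 1  ✘
(5) S = -1 = -1 (first disjunct)  ✔
(6) X + V = 10; 10 mod 7 = 3, not 4  ✘
(7) X = 3, not > 6; antecedent false, conditional vacuously true  ✔
(8) X + V = 10; 10 mod 7 = 3  ✔
(9) U = -1, Y = 3; -1 ≤ 3 (want >)  ✘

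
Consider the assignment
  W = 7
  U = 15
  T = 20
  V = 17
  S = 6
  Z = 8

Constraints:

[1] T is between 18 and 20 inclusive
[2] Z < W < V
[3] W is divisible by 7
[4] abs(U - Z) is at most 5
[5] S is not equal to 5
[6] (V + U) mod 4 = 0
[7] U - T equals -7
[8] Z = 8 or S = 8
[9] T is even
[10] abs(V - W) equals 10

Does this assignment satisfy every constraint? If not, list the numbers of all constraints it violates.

[1] T = 20 lies in [18, 20] — satisfied.
[2] values 8, 7, 17; Z = 8 is not < W = 7 — violated.
[3] 7 / 7 = 1, so 7 divides 7 — satisfied.
[4] abs(15 - 8) = 7; 7 > 5, exceeds bound 5 — violated.
[5] S = 6, and 6 ≠ 5 — satisfied.
[6] V + U = 32; 32 mod 4 = 0 — satisfied.
[7] U - T = 15 - 20 = -5, not -7 — violated.
[8] Z = 8 = 8 (first disjunct) — satisfied.
[9] T = 20 is even — satisfied.
[10] abs(17 - 7) = 10 — satisfied.

Constraints 2, 4, and 7 do not hold.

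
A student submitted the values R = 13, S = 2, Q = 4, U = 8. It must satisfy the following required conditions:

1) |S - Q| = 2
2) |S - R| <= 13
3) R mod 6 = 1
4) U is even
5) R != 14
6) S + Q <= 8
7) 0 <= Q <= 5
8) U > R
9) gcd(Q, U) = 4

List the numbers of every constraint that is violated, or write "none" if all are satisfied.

The assignment fails constraint 8.

1) |2 - 4| = 2 — holds.
2) |2 - 13| = 11; 11 ≤ 13 — holds.
3) 13 mod 6 = 1 — holds.
4) U = 8 is even — holds.
5) R = 13, and 13 ≠ 14 — holds.
6) S + Q = 2 + 4 = 6; 6 ≤ 8 — holds.
7) Q = 4 lies in [0, 5] — holds.
8) U = 8, R = 13; 8 ≤ 13 (want >) — does not hold.
9) gcd(4, 8) = 4 — holds.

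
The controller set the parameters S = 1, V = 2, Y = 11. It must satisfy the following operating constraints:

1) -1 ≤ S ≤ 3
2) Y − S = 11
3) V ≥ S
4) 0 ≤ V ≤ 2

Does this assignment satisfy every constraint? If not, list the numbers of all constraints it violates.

Constraint 2 is violated.

1) S = 1 lies in [-1, 3]  yes
2) Y − S = 11 − 1 = 10, not 11  no
3) V = 2, S = 1; 2 ≥ 1  yes
4) V = 2 lies in [0, 2]  yes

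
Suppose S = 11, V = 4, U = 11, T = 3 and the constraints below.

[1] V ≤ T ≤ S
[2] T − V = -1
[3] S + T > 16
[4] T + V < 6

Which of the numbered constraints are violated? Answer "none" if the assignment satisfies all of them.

The assignment fails constraints 1, 3, and 4.

[1] values 4, 3, 11; V = 4 is not ≤ T = 3 — fails.
[2] T − V = 3 − 4 = -1 — holds.
[3] S + T = 11 + 3 = 14; 14 ≤ 16, bound 16 not met — fails.
[4] T + V = 3 + 4 = 7; 7 ≥ 6, bound 6 not met — fails.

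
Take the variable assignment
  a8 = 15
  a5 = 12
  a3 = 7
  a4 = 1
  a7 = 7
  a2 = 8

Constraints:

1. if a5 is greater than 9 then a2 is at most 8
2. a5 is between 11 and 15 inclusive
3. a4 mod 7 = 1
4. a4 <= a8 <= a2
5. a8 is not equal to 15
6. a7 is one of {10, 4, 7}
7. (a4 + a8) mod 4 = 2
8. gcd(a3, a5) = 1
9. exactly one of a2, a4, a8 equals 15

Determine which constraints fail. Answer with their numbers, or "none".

The assignment fails constraints 4, 5, 7.

1. a5 = 12 > 9, so we need a2 ≤ 8; a2 = 8 ≤ 8 — satisfied.
2. a5 = 12 lies in [11, 15] — satisfied.
3. 1 mod 7 = 1 — satisfied.
4. values 1, 15, 8; a8 = 15 is not <= a2 = 8 — violated.
5. a8 = 15, but 15 is required to differ — violated.
6. a7 = 7 is in {10, 4, 7} — satisfied.
7. a4 + a8 = 16; 16 mod 4 = 0, not 2 — violated.
8. gcd(7, 12) = 1 — satisfied.
9. a2=8, a4=1, a8=15; 1 of them equals 15 — satisfied.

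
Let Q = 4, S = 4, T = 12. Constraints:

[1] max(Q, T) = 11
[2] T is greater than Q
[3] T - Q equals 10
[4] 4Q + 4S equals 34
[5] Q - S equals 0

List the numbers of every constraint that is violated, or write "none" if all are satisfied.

The assignment fails constraints 1, 3, and 4.

[1] max(4, 12) = 12, not 11  fails
[2] T = 12, Q = 4; 12 > 4  holds
[3] T - Q = 12 - 4 = 8, not 10  fails
[4] 4Q + 4S = 4(4) + 4(4) = 32, not 34  fails
[5] Q - S = 4 - 4 = 0  holds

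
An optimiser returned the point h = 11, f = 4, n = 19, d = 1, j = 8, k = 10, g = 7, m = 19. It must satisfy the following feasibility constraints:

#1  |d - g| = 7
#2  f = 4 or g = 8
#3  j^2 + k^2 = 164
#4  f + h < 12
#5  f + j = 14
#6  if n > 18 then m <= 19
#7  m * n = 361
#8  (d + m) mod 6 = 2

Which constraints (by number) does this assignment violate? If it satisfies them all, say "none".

#1 |1 - 7| = 6, not 7 — violated.
#2 f = 4 = 4 (first disjunct) — OK.
#3 j^2 + k^2 = 8^2 + 10^2 = 64 + 100 = 164 — OK.
#4 f + h = 4 + 11 = 15; 15 ≥ 12, bound 12 not met — violated.
#5 f + j = 4 + 8 = 12, not 14 — violated.
#6 n = 19 > 18, so we need m ≤ 19; m = 19 ≤ 19 — OK.
#7 m * n = 19 * 19 = 361 — OK.
#8 d + m = 20; 20 mod 6 = 2 — OK.

No — constraints 1, 4, 5 are not satisfied.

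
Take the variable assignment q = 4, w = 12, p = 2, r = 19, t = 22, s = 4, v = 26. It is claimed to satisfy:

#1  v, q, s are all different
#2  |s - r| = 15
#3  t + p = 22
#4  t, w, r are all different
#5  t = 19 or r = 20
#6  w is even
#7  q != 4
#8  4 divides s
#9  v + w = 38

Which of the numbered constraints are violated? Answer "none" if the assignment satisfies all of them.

#1 q = s = 4, not all different — does not hold.
#2 |4 - 19| = 15 — holds.
#3 t + p = 22 + 2 = 24, not 22 — does not hold.
#4 values 22, 12, 19 are pairwise distinct — holds.
#5 t = 22 ≠ 19 and r = 19 ≠ 20; both disjuncts false — does not hold.
#6 w = 12 is even — holds.
#7 q = 4, but 4 is required to differ — does not hold.
#8 4 / 4 = 1, so 4 divides 4 — holds.
#9 v + w = 26 + 12 = 38 — holds.

Constraints 1, 3, 5, 7 are violated.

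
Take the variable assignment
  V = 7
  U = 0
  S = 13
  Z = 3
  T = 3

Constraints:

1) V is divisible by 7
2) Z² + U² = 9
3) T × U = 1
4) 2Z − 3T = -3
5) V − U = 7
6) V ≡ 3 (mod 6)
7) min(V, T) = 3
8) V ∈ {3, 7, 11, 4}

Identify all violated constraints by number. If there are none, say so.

Constraints 3 and 6 are violated.

1) 7 / 7 = 1, so 7 divides 7 — holds.
2) Z² + U² = 3² + 0² = 9 + 0 = 9 — holds.
3) T × U = 3 × 0 = 0, not 1 — fails.
4) 2Z − 3T = 2(3) − 3(3) = -3 — holds.
5) V − U = 7 − 0 = 7 — holds.
6) 7 mod 6 = 1, not 3 — fails.
7) min(7, 3) = 3 — holds.
8) V = 7 is in {3, 7, 11, 4} — holds.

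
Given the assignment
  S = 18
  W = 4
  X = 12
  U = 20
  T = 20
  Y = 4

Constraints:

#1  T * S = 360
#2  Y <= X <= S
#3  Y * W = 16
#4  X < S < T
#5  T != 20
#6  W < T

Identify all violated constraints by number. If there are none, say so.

#1 T * S = 20 * 18 = 360 — holds.
#2 values 4 <= 12 <= 18 — holds.
#3 Y * W = 4 * 4 = 16 — holds.
#4 values 12 < 18 < 20 — holds.
#5 T = 20, but 20 is required to differ — fails.
#6 W = 4, T = 20; 4 < 20 — holds.

The assignment fails constraint 5.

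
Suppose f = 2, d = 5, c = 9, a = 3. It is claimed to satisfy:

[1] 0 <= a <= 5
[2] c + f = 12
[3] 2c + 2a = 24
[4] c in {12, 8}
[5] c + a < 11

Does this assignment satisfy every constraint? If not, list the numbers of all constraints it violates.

Violated: 2, 4, 5.

[1] a = 3 lies in [0, 5] — holds.
[2] c + f = 9 + 2 = 11, not 12 — does not hold.
[3] 2c + 2a = 2(9) + 2(3) = 24 — holds.
[4] c = 9 is not in {12, 8} — does not hold.
[5] c + a = 9 + 3 = 12; 12 ≥ 11, bound 11 not met — does not hold.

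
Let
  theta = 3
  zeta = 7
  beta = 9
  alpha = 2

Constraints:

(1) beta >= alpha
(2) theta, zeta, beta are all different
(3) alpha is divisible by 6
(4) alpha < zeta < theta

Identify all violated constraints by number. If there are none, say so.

(1) beta = 9, alpha = 2; 9 ≥ 2  holds
(2) values 3, 7, 9 are pairwise distinct  holds
(3) 2 = 6*0 + 2, so 6 does not divide 2  fails
(4) values 2, 7, 3; zeta = 7 is not < theta = 3  fails

Violated: 3 and 4.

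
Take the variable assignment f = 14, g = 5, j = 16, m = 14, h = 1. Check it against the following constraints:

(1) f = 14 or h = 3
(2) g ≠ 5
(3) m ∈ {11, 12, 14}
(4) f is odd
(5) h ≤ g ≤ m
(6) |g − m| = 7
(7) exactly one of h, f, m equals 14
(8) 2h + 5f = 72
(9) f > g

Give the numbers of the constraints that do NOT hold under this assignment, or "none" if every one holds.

No — constraints 2, 4, 6, and 7 are not satisfied.

(1) f = 14 = 14 (first disjunct) — holds.
(2) g = 5, but 5 is required to differ — does not hold.
(3) m = 14 is in {11, 12, 14} — holds.
(4) f = 14 is even — does not hold.
(5) values 1 ≤ 5 ≤ 14 — holds.
(6) |5 − 14| = 9, not 7 — does not hold.
(7) h=1, f=14, m=14; 2 of them equal 14, not exactly one — does not hold.
(8) 2h + 5f = 2(1) + 5(14) = 72 — holds.
(9) f = 14, g = 5; 14 > 5 — holds.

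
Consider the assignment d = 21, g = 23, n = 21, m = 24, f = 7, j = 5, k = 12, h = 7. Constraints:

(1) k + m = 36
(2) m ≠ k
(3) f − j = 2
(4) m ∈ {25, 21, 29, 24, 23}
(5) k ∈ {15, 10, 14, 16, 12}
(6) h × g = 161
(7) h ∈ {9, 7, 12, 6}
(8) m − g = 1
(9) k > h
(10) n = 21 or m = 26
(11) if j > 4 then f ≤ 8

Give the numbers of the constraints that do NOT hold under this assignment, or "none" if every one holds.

The assignment satisfies every constraint.

(1) k + m = 12 + 24 = 36  holds
(2) m = 24, k = 12; distinct  holds
(3) f − j = 7 − 5 = 2  holds
(4) m = 24 is in {25, 21, 29, 24, 23}  holds
(5) k = 12 is in {15, 10, 14, 16, 12}  holds
(6) h × g = 7 × 23 = 161  holds
(7) h = 7 is in {9, 7, 12, 6}  holds
(8) m − g = 24 − 23 = 1  holds
(9) k = 12, h = 7; 12 > 7  holds
(10) n = 21 = 21 (first disjunct)  holds
(11) j = 5 > 4, so we need f ≤ 8; f = 7 ≤ 8  holds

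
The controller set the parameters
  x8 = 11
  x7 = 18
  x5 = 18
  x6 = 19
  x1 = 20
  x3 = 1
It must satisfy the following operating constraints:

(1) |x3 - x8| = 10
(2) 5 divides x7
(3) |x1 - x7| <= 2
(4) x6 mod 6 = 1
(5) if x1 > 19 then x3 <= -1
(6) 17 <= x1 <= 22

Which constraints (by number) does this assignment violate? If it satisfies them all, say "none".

Constraints 2 and 5 are violated.

(1) |1 - 11| = 10 — holds.
(2) 18 = 5*3 + 3, so 5 does not divide 18 — fails.
(3) |20 - 18| = 2; 2 ≤ 2 — holds.
(4) 19 mod 6 = 1 — holds.
(5) x1 = 20 > 19, so we need x3 ≤ -1; but x3 = 1 > -1 — fails.
(6) x1 = 20 lies in [17, 22] — holds.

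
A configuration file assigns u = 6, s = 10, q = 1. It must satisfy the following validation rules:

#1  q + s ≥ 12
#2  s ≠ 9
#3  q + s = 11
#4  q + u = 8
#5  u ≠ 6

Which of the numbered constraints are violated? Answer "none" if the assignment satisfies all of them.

Violated: 1, 4, and 5.

#1 q + s = 1 + 10 = 11; 11 < 12, bound 12 not met — does not hold.
#2 s = 10, and 10 ≠ 9 — holds.
#3 q + s = 1 + 10 = 11 — holds.
#4 q + u = 1 + 6 = 7, not 8 — does not hold.
#5 u = 6, but 6 is required to differ — does not hold.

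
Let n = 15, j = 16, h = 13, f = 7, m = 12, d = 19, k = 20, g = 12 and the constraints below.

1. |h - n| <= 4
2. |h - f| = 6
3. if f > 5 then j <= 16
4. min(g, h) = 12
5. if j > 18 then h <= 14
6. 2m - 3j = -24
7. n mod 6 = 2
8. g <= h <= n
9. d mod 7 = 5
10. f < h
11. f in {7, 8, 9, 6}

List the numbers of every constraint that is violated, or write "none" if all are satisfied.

1. |13 - 15| = 2; 2 ≤ 4  OK
2. |13 - 7| = 6  OK
3. f = 7 > 5, so we need j ≤ 16; j = 16 ≤ 16  OK
4. min(12, 13) = 12  OK
5. j = 16, not > 18; antecedent false, conditional vacuously true  OK
6. 2m - 3j = 2(12) - 3(16) = -24  OK
7. 15 mod 6 = 3, not 2  FAIL
8. values 12 <= 13 <= 15  OK
9. 19 mod 7 = 5  OK
10. f = 7, h = 13; 7 < 13  OK
11. f = 7 is in {7, 8, 9, 6}  OK

The assignment fails constraint 7.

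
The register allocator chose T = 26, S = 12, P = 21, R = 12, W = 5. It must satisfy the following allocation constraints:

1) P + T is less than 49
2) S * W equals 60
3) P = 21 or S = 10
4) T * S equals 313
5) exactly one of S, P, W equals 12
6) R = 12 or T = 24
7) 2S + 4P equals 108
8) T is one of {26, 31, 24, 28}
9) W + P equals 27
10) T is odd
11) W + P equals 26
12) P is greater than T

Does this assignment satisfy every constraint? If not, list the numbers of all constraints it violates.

1) P + T = 21 + 26 = 47; 47 < 49 — satisfied.
2) S * W = 12 * 5 = 60 — satisfied.
3) P = 21 = 21 (first disjunct) — satisfied.
4) T * S = 26 * 12 = 312, not 313 — violated.
5) S=12, P=21, W=5; 1 of them equals 12 — satisfied.
6) R = 12 = 12 (first disjunct) — satisfied.
7) 2S + 4P = 2(12) + 4(21) = 108 — satisfied.
8) T = 26 is in {26, 31, 24, 28} — satisfied.
9) W + P = 5 + 21 = 26, not 27 — violated.
10) T = 26 is even — violated.
11) W + P = 5 + 21 = 26 — satisfied.
12) P = 21, T = 26; 21 ≤ 26 (want >) — violated.

Constraints 4, 9, 10, and 12 do not hold.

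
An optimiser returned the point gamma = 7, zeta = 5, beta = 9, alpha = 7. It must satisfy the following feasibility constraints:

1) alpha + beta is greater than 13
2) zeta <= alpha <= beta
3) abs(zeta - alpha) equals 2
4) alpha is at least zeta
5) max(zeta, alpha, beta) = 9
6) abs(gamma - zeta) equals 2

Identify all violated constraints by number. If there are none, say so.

None — every constraint holds.

1) alpha + beta = 7 + 9 = 16; 16 > 13  ✔
2) values 5 <= 7 <= 9  ✔
3) abs(5 - 7) = 2  ✔
4) alpha = 7, zeta = 5; 7 ≥ 5  ✔
5) max(5, 7, 9) = 9  ✔
6) abs(7 - 5) = 2  ✔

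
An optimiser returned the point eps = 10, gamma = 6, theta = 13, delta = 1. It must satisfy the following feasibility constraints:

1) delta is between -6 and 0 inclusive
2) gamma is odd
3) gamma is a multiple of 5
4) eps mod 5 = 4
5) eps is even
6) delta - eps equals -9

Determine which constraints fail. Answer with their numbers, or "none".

1) delta = 1 is outside [-6, 0]  ✗
2) gamma = 6 is even  ✗
3) 6 = 5*1 + 1, so 5 does not divide 6  ✗
4) 10 mod 5 = 0, not 4  ✗
5) eps = 10 is even  ✓
6) delta - eps = 1 - 10 = -9  ✓

Constraints 1, 2, 3, 4 do not hold.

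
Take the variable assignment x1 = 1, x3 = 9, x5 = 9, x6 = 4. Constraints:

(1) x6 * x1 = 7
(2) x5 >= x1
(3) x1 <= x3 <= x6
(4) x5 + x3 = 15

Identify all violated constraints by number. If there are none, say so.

(1) x6 * x1 = 4 * 1 = 4, not 7 — violated.
(2) x5 = 9, x1 = 1; 9 ≥ 1 — OK.
(3) values 1, 9, 4; x3 = 9 is not <= x6 = 4 — violated.
(4) x5 + x3 = 9 + 9 = 18, not 15 — violated.

Violated: 1, 3, 4.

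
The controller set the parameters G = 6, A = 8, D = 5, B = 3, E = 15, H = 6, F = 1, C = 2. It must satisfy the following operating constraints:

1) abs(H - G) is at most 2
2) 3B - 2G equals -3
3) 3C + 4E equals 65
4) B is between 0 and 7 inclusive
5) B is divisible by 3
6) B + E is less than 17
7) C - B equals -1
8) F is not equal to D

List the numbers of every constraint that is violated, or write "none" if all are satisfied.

1) abs(6 - 6) = 0; 0 ≤ 2  OK
2) 3B - 2G = 3(3) - 2(6) = -3  OK
3) 3C + 4E = 3(2) + 4(15) = 66, not 65  FAIL
4) B = 3 lies in [0, 7]  OK
5) 3 / 3 = 1, so 3 divides 3  OK
6) B + E = 3 + 15 = 18; 18 ≥ 17, bound 17 not met  FAIL
7) C - B = 2 - 3 = -1  OK
8) F = 1, D = 5; distinct  OK

Constraints 3 and 6 are violated.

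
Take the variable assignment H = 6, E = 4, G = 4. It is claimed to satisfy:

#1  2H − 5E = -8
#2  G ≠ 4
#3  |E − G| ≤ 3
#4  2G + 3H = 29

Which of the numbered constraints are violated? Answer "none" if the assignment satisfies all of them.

#1 2H − 5E = 2(6) − 5(4) = -8  yes
#2 G = 4, but 4 is required to differ  no
#3 |4 − 4| = 0; 0 ≤ 3  yes
#4 2G + 3H = 2(4) + 3(6) = 26, not 29  no

Violated: 2 and 4.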